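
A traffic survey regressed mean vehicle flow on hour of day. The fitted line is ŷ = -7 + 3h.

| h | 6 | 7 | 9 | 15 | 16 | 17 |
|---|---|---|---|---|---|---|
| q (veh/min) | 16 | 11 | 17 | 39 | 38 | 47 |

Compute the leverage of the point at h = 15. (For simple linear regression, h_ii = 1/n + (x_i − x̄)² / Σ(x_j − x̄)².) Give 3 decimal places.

h = 0.260

h̄ = (6 + 7 + 9 + 15 + 16 + 17)/6 = 11.6667
Σ(h − h̄)² = 32.1111 + 21.7778 + 7.11111 + 11.1111 + 18.7778 + 28.4444 = 119.333
h = 1/6 + (3.33333)²/119.333 = 0.166667 + 0.0931099 = 0.260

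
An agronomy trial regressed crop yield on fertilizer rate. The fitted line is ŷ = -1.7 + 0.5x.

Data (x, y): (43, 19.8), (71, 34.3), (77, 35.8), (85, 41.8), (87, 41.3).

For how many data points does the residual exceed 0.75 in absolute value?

x=43: ŷ = -1.7 + 0.5·43 = 19.8; e = 19.8 − 19.8 = 0
x=71: ŷ = -1.7 + 0.5·71 = 33.8; e = 34.3 − 33.8 = 0.5
x=77: ŷ = -1.7 + 0.5·77 = 36.8; e = 35.8 − 36.8 = -1
x=85: ŷ = -1.7 + 0.5·85 = 40.8; e = 41.8 − 40.8 = 1
x=87: ŷ = -1.7 + 0.5·87 = 41.8; e = 41.3 − 41.8 = -0.5
|e| > 0.75: x=77 (|e|=1), x=85 (|e|=1) → 2

2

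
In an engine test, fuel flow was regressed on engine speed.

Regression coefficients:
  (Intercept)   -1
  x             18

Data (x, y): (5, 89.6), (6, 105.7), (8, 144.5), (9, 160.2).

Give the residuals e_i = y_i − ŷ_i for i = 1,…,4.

0.6, -1.3, 1.5, -0.8

x=5: ŷ = -1 + 18·5 = 89; e = 89.6 − 89 = 0.6
x=6: ŷ = -1 + 18·6 = 107; e = 105.7 − 107 = -1.3
x=8: ŷ = -1 + 18·8 = 143; e = 144.5 − 143 = 1.5
x=9: ŷ = -1 + 18·9 = 161; e = 160.2 − 161 = -0.8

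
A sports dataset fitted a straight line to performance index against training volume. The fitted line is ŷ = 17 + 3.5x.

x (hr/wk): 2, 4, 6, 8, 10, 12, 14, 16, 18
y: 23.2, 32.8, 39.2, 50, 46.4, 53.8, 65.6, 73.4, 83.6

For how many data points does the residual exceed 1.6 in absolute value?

5

x=2: ŷ = 17 + 3.5·2 = 24; r = 23.2 − 24 = -0.8
x=4: ŷ = 17 + 3.5·4 = 31; r = 32.8 − 31 = 1.8
x=6: ŷ = 17 + 3.5·6 = 38; r = 39.2 − 38 = 1.2
x=8: ŷ = 17 + 3.5·8 = 45; r = 50 − 45 = 5
x=10: ŷ = 17 + 3.5·10 = 52; r = 46.4 − 52 = -5.6
x=12: ŷ = 17 + 3.5·12 = 59; r = 53.8 − 59 = -5.2
x=14: ŷ = 17 + 3.5·14 = 66; r = 65.6 − 66 = -0.4
x=16: ŷ = 17 + 3.5·16 = 73; r = 73.4 − 73 = 0.4
x=18: ŷ = 17 + 3.5·18 = 80; r = 83.6 − 80 = 3.6
|r| > 1.6: x=4 (|r|=1.8), x=8 (|r|=5), x=10 (|r|=5.6), x=12 (|r|=5.2), x=18 (|r|=3.6) → 5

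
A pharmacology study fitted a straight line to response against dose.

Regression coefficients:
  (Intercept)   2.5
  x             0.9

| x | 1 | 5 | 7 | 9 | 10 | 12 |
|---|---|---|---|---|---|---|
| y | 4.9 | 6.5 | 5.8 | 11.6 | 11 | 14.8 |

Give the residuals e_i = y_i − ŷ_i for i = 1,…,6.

1.5, -0.5, -3, 1, -0.5, 1.5

x=1: ŷ = 2.5 + 0.9·1 = 3.4; e = 4.9 − 3.4 = 1.5
x=5: ŷ = 2.5 + 0.9·5 = 7; e = 6.5 − 7 = -0.5
x=7: ŷ = 2.5 + 0.9·7 = 8.8; e = 5.8 − 8.8 = -3
x=9: ŷ = 2.5 + 0.9·9 = 10.6; e = 11.6 − 10.6 = 1
x=10: ŷ = 2.5 + 0.9·10 = 11.5; e = 11 − 11.5 = -0.5
x=12: ŷ = 2.5 + 0.9·12 = 13.3; e = 14.8 − 13.3 = 1.5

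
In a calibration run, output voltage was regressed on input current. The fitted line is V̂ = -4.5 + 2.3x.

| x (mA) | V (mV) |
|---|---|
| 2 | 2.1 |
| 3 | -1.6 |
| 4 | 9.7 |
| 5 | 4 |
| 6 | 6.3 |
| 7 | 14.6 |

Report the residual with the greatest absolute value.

e = 5

x=2: V̂ = -4.5 + 2.3·2 = 0.1; e = 2.1 − 0.1 = 2
x=3: V̂ = -4.5 + 2.3·3 = 2.4; e = -1.6 − 2.4 = -4
x=4: V̂ = -4.5 + 2.3·4 = 4.7; e = 9.7 − 4.7 = 5
x=5: V̂ = -4.5 + 2.3·5 = 7; e = 4 − 7 = -3
x=6: V̂ = -4.5 + 2.3·6 = 9.3; e = 6.3 − 9.3 = -3
x=7: V̂ = -4.5 + 2.3·7 = 11.6; e = 14.6 − 11.6 = 3
Largest |e| is 5 at x = 4, residual 5.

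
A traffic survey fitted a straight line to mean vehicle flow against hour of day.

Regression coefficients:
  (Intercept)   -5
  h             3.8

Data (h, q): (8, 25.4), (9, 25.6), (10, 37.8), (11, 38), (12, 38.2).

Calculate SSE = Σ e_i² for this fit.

SSE = 43.2

h=8: q̂ = -5 + 3.8·8 = 25.4; e = 25.4 − 25.4 = 0
h=9: q̂ = -5 + 3.8·9 = 29.2; e = 25.6 − 29.2 = -3.6
h=10: q̂ = -5 + 3.8·10 = 33; e = 37.8 − 33 = 4.8
h=11: q̂ = -5 + 3.8·11 = 36.8; e = 38 − 36.8 = 1.2
h=12: q̂ = -5 + 3.8·12 = 40.6; e = 38.2 − 40.6 = -2.4
SSE = 0 + 12.96 + 23.04 + 1.44 + 5.76 = 43.2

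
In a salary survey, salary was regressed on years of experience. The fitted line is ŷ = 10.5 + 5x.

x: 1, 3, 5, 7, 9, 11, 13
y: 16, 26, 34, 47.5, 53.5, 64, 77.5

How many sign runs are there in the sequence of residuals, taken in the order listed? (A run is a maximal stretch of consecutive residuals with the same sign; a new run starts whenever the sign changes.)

5 runs

x=1: ŷ = 10.5 + 5·1 = 15.5; e = 16 − 15.5 = 0.5
x=3: ŷ = 10.5 + 5·3 = 25.5; e = 26 − 25.5 = 0.5
x=5: ŷ = 10.5 + 5·5 = 35.5; e = 34 − 35.5 = -1.5
x=7: ŷ = 10.5 + 5·7 = 45.5; e = 47.5 − 45.5 = 2
x=9: ŷ = 10.5 + 5·9 = 55.5; e = 53.5 − 55.5 = -2
x=11: ŷ = 10.5 + 5·11 = 65.5; e = 64 − 65.5 = -1.5
x=13: ŷ = 10.5 + 5·13 = 75.5; e = 77.5 − 75.5 = 2
Signs: + + − + − − +
Runs: +×2, −×1, +×1, −×2, +×1 → 5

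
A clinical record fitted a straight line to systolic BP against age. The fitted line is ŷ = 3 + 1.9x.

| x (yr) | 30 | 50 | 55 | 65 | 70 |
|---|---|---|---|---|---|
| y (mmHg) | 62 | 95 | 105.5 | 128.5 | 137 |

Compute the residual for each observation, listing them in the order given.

x=30: ŷ = 3 + 1.9·30 = 60; r = 62 − 60 = 2
x=50: ŷ = 3 + 1.9·50 = 98; r = 95 − 98 = -3
x=55: ŷ = 3 + 1.9·55 = 107.5; r = 105.5 − 107.5 = -2
x=65: ŷ = 3 + 1.9·65 = 126.5; r = 128.5 − 126.5 = 2
x=70: ŷ = 3 + 1.9·70 = 136; r = 137 − 136 = 1

2, -3, -2, 2, 1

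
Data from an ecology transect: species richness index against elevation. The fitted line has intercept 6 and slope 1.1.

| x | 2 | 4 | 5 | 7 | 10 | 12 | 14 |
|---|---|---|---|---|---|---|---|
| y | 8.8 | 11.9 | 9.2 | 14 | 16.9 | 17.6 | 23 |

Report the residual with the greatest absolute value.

r = -2.3

x=2: ŷ = 6 + 1.1·2 = 8.2; r = 8.8 − 8.2 = 0.6
x=4: ŷ = 6 + 1.1·4 = 10.4; r = 11.9 − 10.4 = 1.5
x=5: ŷ = 6 + 1.1·5 = 11.5; r = 9.2 − 11.5 = -2.3
x=7: ŷ = 6 + 1.1·7 = 13.7; r = 14 − 13.7 = 0.3
x=10: ŷ = 6 + 1.1·10 = 17; r = 16.9 − 17 = -0.1
x=12: ŷ = 6 + 1.1·12 = 19.2; r = 17.6 − 19.2 = -1.6
x=14: ŷ = 6 + 1.1·14 = 21.4; r = 23 − 21.4 = 1.6
Largest |r| is 2.3 at x = 5, residual -2.3.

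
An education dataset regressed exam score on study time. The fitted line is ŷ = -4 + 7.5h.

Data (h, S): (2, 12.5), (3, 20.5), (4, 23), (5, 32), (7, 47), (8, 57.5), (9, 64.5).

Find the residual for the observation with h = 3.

ŷ = -4 + 7.5·3 = 18.5
e = 20.5 − 18.5 = 2

e = 2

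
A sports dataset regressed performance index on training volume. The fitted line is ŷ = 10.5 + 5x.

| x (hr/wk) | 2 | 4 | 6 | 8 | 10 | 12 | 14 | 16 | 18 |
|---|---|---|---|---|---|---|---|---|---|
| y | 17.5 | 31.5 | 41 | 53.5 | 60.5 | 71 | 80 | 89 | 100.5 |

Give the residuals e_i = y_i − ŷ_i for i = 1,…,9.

x=2: ŷ = 10.5 + 5·2 = 20.5; e = 17.5 − 20.5 = -3
x=4: ŷ = 10.5 + 5·4 = 30.5; e = 31.5 − 30.5 = 1
x=6: ŷ = 10.5 + 5·6 = 40.5; e = 41 − 40.5 = 0.5
x=8: ŷ = 10.5 + 5·8 = 50.5; e = 53.5 − 50.5 = 3
x=10: ŷ = 10.5 + 5·10 = 60.5; e = 60.5 − 60.5 = 0
x=12: ŷ = 10.5 + 5·12 = 70.5; e = 71 − 70.5 = 0.5
x=14: ŷ = 10.5 + 5·14 = 80.5; e = 80 − 80.5 = -0.5
x=16: ŷ = 10.5 + 5·16 = 90.5; e = 89 − 90.5 = -1.5
x=18: ŷ = 10.5 + 5·18 = 100.5; e = 100.5 − 100.5 = 0

-3, 1, 0.5, 3, 0, 0.5, -0.5, -1.5, 0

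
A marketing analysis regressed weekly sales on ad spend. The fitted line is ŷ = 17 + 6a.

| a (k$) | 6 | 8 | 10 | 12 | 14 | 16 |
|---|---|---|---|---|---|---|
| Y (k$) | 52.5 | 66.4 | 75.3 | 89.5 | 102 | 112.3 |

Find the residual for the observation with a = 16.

ŷ = 17 + 6·16 = 113
r = 112.3 − 113 = -0.7

r = -0.7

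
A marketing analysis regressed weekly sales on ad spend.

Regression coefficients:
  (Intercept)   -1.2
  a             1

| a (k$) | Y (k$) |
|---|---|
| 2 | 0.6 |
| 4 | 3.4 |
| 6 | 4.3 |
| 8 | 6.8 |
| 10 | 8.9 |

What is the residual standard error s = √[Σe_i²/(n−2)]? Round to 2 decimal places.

a=2: Ŷ = -1.2 + 2 = 0.8; e = 0.6 − 0.8 = -0.2
a=4: Ŷ = -1.2 + 4 = 2.8; e = 3.4 − 2.8 = 0.6
a=6: Ŷ = -1.2 + 6 = 4.8; e = 4.3 − 4.8 = -0.5
a=8: Ŷ = -1.2 + 8 = 6.8; e = 6.8 − 6.8 = 0
a=10: Ŷ = -1.2 + 10 = 8.8; e = 8.9 − 8.8 = 0.1
SSE = 0.04 + 0.36 + 0.25 + 0 + 0.01 = 0.66
s = √(0.66/3) = √0.22 ≈ 0.47

s = 0.47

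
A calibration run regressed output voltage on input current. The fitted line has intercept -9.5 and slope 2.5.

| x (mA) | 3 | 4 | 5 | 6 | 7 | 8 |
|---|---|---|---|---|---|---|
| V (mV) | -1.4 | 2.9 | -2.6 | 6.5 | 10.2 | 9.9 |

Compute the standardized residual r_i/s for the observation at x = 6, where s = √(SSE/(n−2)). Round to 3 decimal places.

x=3: ŷ = -9.5 + 2.5·3 = -2; r = -1.4 − (-2) = 0.6
x=4: ŷ = -9.5 + 2.5·4 = 0.5; r = 2.9 − 0.5 = 2.4
x=5: ŷ = -9.5 + 2.5·5 = 3; r = -2.6 − 3 = -5.6
x=6: ŷ = -9.5 + 2.5·6 = 5.5; r = 6.5 − 5.5 = 1
x=7: ŷ = -9.5 + 2.5·7 = 8; r = 10.2 − 8 = 2.2
x=8: ŷ = -9.5 + 2.5·8 = 10.5; r = 9.9 − 10.5 = -0.6
SSE = 0.36 + 5.76 + 31.36 + 1 + 4.84 + 0.36 = 43.68
s = √(43.68/4) = 3.30454
r/s = 1 / 3.30454 = 0.303

0.303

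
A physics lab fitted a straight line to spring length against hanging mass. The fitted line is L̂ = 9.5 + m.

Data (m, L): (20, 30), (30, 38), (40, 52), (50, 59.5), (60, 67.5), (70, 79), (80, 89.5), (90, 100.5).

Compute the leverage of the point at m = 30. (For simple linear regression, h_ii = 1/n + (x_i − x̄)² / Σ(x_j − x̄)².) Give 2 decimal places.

h = 0.27

m̄ = (20 + 30 + 40 + 50 + 60 + 70 + 80 + 90)/8 = 55
Σ(m − m̄)² = 1225 + 625 + 225 + 25 + 25 + 225 + 625 + 1225 = 4200
h = 1/8 + (-25)²/4200 = 0.125 + 0.14881 = 0.27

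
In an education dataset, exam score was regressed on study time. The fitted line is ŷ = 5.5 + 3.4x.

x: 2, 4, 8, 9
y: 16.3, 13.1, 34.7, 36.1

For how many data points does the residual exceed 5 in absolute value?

x=2: ŷ = 5.5 + 3.4·2 = 12.3; e = 16.3 − 12.3 = 4
x=4: ŷ = 5.5 + 3.4·4 = 19.1; e = 13.1 − 19.1 = -6
x=8: ŷ = 5.5 + 3.4·8 = 32.7; e = 34.7 − 32.7 = 2
x=9: ŷ = 5.5 + 3.4·9 = 36.1; e = 36.1 − 36.1 = 0
|e| > 5: x=4 (|e|=6) → 1

1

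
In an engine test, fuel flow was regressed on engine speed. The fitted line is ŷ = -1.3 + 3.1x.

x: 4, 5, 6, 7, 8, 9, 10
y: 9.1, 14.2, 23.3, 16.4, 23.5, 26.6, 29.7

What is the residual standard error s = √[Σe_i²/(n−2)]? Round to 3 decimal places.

s = 3.347

x=4: ŷ = -1.3 + 3.1·4 = 11.1; e = 9.1 − 11.1 = -2
x=5: ŷ = -1.3 + 3.1·5 = 14.2; e = 14.2 − 14.2 = 0
x=6: ŷ = -1.3 + 3.1·6 = 17.3; e = 23.3 − 17.3 = 6
x=7: ŷ = -1.3 + 3.1·7 = 20.4; e = 16.4 − 20.4 = -4
x=8: ŷ = -1.3 + 3.1·8 = 23.5; e = 23.5 − 23.5 = 0
x=9: ŷ = -1.3 + 3.1·9 = 26.6; e = 26.6 − 26.6 = 0
x=10: ŷ = -1.3 + 3.1·10 = 29.7; e = 29.7 − 29.7 = 0
SSE = 4 + 0 + 36 + 16 + 0 + 0 + 0 = 56
s = √(56/5) = √11.2 ≈ 3.347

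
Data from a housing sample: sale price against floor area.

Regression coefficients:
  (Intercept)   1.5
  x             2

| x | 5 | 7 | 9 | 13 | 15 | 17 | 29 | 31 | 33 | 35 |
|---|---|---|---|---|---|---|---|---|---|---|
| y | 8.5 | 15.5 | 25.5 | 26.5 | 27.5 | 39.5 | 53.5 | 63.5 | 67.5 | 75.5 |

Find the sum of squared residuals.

x=5: ŷ = 1.5 + 2·5 = 11.5; r = 8.5 − 11.5 = -3
x=7: ŷ = 1.5 + 2·7 = 15.5; r = 15.5 − 15.5 = 0
x=9: ŷ = 1.5 + 2·9 = 19.5; r = 25.5 − 19.5 = 6
x=13: ŷ = 1.5 + 2·13 = 27.5; r = 26.5 − 27.5 = -1
x=15: ŷ = 1.5 + 2·15 = 31.5; r = 27.5 − 31.5 = -4
x=17: ŷ = 1.5 + 2·17 = 35.5; r = 39.5 − 35.5 = 4
x=29: ŷ = 1.5 + 2·29 = 59.5; r = 53.5 − 59.5 = -6
x=31: ŷ = 1.5 + 2·31 = 63.5; r = 63.5 − 63.5 = 0
x=33: ŷ = 1.5 + 2·33 = 67.5; r = 67.5 − 67.5 = 0
x=35: ŷ = 1.5 + 2·35 = 71.5; r = 75.5 − 71.5 = 4
SSE = 9 + 0 + 36 + 1 + 16 + 16 + 36 + 0 + 0 + 16 = 130

SSE = 130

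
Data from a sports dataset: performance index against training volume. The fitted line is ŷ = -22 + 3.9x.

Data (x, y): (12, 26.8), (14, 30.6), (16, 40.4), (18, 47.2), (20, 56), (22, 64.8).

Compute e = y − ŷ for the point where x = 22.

ŷ = -22 + 3.9·22 = 63.8
e = 64.8 − 63.8 = 1

e = 1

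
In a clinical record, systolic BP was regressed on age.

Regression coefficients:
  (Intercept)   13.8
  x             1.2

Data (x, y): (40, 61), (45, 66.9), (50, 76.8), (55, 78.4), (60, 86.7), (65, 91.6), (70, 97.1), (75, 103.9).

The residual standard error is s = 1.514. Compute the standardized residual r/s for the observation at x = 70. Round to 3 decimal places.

-0.462

ŷ = 13.8 + 1.2·70 = 97.8
r = 97.1 − 97.8 = -0.7
r/s = -0.7 / 1.514 = -0.462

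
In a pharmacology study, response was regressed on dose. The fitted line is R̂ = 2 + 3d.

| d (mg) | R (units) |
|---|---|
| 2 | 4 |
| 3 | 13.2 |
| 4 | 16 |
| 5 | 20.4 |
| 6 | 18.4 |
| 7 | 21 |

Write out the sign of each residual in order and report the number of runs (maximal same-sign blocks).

3 runs

d=2: R̂ = 2 + 3·2 = 8; e = 4 − 8 = -4
d=3: R̂ = 2 + 3·3 = 11; e = 13.2 − 11 = 2.2
d=4: R̂ = 2 + 3·4 = 14; e = 16 − 14 = 2
d=5: R̂ = 2 + 3·5 = 17; e = 20.4 − 17 = 3.4
d=6: R̂ = 2 + 3·6 = 20; e = 18.4 − 20 = -1.6
d=7: R̂ = 2 + 3·7 = 23; e = 21 − 23 = -2
Signs: − + + + − −
Runs: −×1, +×3, −×2 → 3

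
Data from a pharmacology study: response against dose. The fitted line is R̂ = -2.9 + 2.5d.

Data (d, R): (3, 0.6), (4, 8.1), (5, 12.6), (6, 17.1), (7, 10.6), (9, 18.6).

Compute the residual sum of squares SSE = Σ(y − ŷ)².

d=3: R̂ = -2.9 + 2.5·3 = 4.6; e = 0.6 − 4.6 = -4
d=4: R̂ = -2.9 + 2.5·4 = 7.1; e = 8.1 − 7.1 = 1
d=5: R̂ = -2.9 + 2.5·5 = 9.6; e = 12.6 − 9.6 = 3
d=6: R̂ = -2.9 + 2.5·6 = 12.1; e = 17.1 − 12.1 = 5
d=7: R̂ = -2.9 + 2.5·7 = 14.6; e = 10.6 − 14.6 = -4
d=9: R̂ = -2.9 + 2.5·9 = 19.6; e = 18.6 − 19.6 = -1
SSE = 16 + 1 + 9 + 25 + 16 + 1 = 68

SSE = 68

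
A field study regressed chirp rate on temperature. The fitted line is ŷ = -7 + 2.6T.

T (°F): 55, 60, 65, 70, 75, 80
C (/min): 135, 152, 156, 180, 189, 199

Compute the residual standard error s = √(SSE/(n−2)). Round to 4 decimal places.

T=55: ŷ = -7 + 2.6·55 = 136; r = 135 − 136 = -1
T=60: ŷ = -7 + 2.6·60 = 149; r = 152 − 149 = 3
T=65: ŷ = -7 + 2.6·65 = 162; r = 156 − 162 = -6
T=70: ŷ = -7 + 2.6·70 = 175; r = 180 − 175 = 5
T=75: ŷ = -7 + 2.6·75 = 188; r = 189 − 188 = 1
T=80: ŷ = -7 + 2.6·80 = 201; r = 199 − 201 = -2
SSE = 1 + 9 + 36 + 25 + 1 + 4 = 76
s = √(76/4) = √19 ≈ 4.3589

s = 4.3589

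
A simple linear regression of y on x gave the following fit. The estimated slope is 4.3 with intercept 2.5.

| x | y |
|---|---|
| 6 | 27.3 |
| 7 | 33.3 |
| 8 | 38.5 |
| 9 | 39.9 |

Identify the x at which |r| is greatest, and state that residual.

x = 8, r = 1.6

x=6: ŷ = 2.5 + 4.3·6 = 28.3; r = 27.3 − 28.3 = -1
x=7: ŷ = 2.5 + 4.3·7 = 32.6; r = 33.3 − 32.6 = 0.7
x=8: ŷ = 2.5 + 4.3·8 = 36.9; r = 38.5 − 36.9 = 1.6
x=9: ŷ = 2.5 + 4.3·9 = 41.2; r = 39.9 − 41.2 = -1.3
Largest |r| is 1.6 at x = 8, residual 1.6.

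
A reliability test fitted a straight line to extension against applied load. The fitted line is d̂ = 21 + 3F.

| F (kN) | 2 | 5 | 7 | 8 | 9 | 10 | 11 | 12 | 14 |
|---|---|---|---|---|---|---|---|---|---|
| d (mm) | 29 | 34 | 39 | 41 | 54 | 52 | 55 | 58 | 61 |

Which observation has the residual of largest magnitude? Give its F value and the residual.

F = 9, r = 6

F=2: d̂ = 21 + 3·2 = 27; r = 29 − 27 = 2
F=5: d̂ = 21 + 3·5 = 36; r = 34 − 36 = -2
F=7: d̂ = 21 + 3·7 = 42; r = 39 − 42 = -3
F=8: d̂ = 21 + 3·8 = 45; r = 41 − 45 = -4
F=9: d̂ = 21 + 3·9 = 48; r = 54 − 48 = 6
F=10: d̂ = 21 + 3·10 = 51; r = 52 − 51 = 1
F=11: d̂ = 21 + 3·11 = 54; r = 55 − 54 = 1
F=12: d̂ = 21 + 3·12 = 57; r = 58 − 57 = 1
F=14: d̂ = 21 + 3·14 = 63; r = 61 − 63 = -2
Largest |r| is 6 at F = 9, residual 6.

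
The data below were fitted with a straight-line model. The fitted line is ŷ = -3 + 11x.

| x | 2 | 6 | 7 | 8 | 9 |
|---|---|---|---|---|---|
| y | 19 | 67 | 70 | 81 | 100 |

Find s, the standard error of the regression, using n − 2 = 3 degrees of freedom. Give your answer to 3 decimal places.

x=2: ŷ = -3 + 11·2 = 19; e = 19 − 19 = 0
x=6: ŷ = -3 + 11·6 = 63; e = 67 − 63 = 4
x=7: ŷ = -3 + 11·7 = 74; e = 70 − 74 = -4
x=8: ŷ = -3 + 11·8 = 85; e = 81 − 85 = -4
x=9: ŷ = -3 + 11·9 = 96; e = 100 − 96 = 4
SSE = 0 + 16 + 16 + 16 + 16 = 64
s = √(64/3) = √21.3333 ≈ 4.619

s = 4.619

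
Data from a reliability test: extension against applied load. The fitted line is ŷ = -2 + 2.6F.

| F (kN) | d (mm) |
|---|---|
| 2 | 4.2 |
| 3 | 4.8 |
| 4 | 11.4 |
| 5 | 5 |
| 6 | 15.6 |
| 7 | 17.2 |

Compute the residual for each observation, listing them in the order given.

1, -1, 3, -6, 2, 1

F=2: ŷ = -2 + 2.6·2 = 3.2; e = 4.2 − 3.2 = 1
F=3: ŷ = -2 + 2.6·3 = 5.8; e = 4.8 − 5.8 = -1
F=4: ŷ = -2 + 2.6·4 = 8.4; e = 11.4 − 8.4 = 3
F=5: ŷ = -2 + 2.6·5 = 11; e = 5 − 11 = -6
F=6: ŷ = -2 + 2.6·6 = 13.6; e = 15.6 − 13.6 = 2
F=7: ŷ = -2 + 2.6·7 = 16.2; e = 17.2 − 16.2 = 1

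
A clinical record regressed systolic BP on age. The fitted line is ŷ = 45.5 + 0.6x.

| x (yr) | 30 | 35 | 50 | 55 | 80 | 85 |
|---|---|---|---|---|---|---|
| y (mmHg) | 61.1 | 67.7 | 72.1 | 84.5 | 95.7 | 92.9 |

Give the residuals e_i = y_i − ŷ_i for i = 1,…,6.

x=30: ŷ = 45.5 + 0.6·30 = 63.5; e = 61.1 − 63.5 = -2.4
x=35: ŷ = 45.5 + 0.6·35 = 66.5; e = 67.7 − 66.5 = 1.2
x=50: ŷ = 45.5 + 0.6·50 = 75.5; e = 72.1 − 75.5 = -3.4
x=55: ŷ = 45.5 + 0.6·55 = 78.5; e = 84.5 − 78.5 = 6
x=80: ŷ = 45.5 + 0.6·80 = 93.5; e = 95.7 − 93.5 = 2.2
x=85: ŷ = 45.5 + 0.6·85 = 96.5; e = 92.9 − 96.5 = -3.6

-2.4, 1.2, -3.4, 6, 2.2, -3.6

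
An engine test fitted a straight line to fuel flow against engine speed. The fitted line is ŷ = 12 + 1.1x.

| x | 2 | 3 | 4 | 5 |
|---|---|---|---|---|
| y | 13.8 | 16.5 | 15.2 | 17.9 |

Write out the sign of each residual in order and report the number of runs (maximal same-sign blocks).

4 runs

x=2: ŷ = 12 + 1.1·2 = 14.2; e = 13.8 − 14.2 = -0.4
x=3: ŷ = 12 + 1.1·3 = 15.3; e = 16.5 − 15.3 = 1.2
x=4: ŷ = 12 + 1.1·4 = 16.4; e = 15.2 − 16.4 = -1.2
x=5: ŷ = 12 + 1.1·5 = 17.5; e = 17.9 − 17.5 = 0.4
Signs: − + − +
Runs: −×1, +×1, −×1, +×1 → 4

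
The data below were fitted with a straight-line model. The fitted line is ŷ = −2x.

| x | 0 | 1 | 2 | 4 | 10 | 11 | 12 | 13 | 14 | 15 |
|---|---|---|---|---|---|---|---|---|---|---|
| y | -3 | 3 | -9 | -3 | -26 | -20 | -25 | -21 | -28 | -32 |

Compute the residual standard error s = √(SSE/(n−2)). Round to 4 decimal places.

x=0: ŷ = −2·0 = 0; e = -3 − 0 = -3
x=1: ŷ = −2·1 = -2; e = 3 − (-2) = 5
x=2: ŷ = −2·2 = -4; e = -9 − (-4) = -5
x=4: ŷ = −2·4 = -8; e = -3 − (-8) = 5
x=10: ŷ = −2·10 = -20; e = -26 − (-20) = -6
x=11: ŷ = −2·11 = -22; e = -20 − (-22) = 2
x=12: ŷ = −2·12 = -24; e = -25 − (-24) = -1
x=13: ŷ = −2·13 = -26; e = -21 − (-26) = 5
x=14: ŷ = −2·14 = -28; e = -28 − (-28) = 0
x=15: ŷ = −2·15 = -30; e = -32 − (-30) = -2
SSE = 9 + 25 + 25 + 25 + 36 + 4 + 1 + 25 + 0 + 4 = 154
s = √(154/8) = √19.25 ≈ 4.3875

s = 4.3875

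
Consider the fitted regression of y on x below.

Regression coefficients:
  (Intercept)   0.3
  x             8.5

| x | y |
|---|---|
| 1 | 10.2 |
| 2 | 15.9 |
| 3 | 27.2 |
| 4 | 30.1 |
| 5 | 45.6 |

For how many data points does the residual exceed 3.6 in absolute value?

x=1: ŷ = 0.3 + 8.5·1 = 8.8; e = 10.2 − 8.8 = 1.4
x=2: ŷ = 0.3 + 8.5·2 = 17.3; e = 15.9 − 17.3 = -1.4
x=3: ŷ = 0.3 + 8.5·3 = 25.8; e = 27.2 − 25.8 = 1.4
x=4: ŷ = 0.3 + 8.5·4 = 34.3; e = 30.1 − 34.3 = -4.2
x=5: ŷ = 0.3 + 8.5·5 = 42.8; e = 45.6 − 42.8 = 2.8
|e| > 3.6: x=4 (|e|=4.2) → 1

1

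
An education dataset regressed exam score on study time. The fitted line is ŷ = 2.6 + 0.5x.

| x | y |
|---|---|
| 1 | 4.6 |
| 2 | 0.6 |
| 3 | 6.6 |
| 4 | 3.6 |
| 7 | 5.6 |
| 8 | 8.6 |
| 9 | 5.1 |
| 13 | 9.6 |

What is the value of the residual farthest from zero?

x=1: ŷ = 2.6 + 0.5·1 = 3.1; e = 4.6 − 3.1 = 1.5
x=2: ŷ = 2.6 + 0.5·2 = 3.6; e = 0.6 − 3.6 = -3
x=3: ŷ = 2.6 + 0.5·3 = 4.1; e = 6.6 − 4.1 = 2.5
x=4: ŷ = 2.6 + 0.5·4 = 4.6; e = 3.6 − 4.6 = -1
x=7: ŷ = 2.6 + 0.5·7 = 6.1; e = 5.6 − 6.1 = -0.5
x=8: ŷ = 2.6 + 0.5·8 = 6.6; e = 8.6 − 6.6 = 2
x=9: ŷ = 2.6 + 0.5·9 = 7.1; e = 5.1 − 7.1 = -2
x=13: ŷ = 2.6 + 0.5·13 = 9.1; e = 9.6 − 9.1 = 0.5
Largest |e| is 3 at x = 2, residual -3.

e = -3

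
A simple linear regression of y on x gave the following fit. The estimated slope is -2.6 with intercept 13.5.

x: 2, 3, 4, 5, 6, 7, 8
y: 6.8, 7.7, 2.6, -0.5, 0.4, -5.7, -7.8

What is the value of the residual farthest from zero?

r = 2.5

x=2: ŷ = 13.5 − 2.6·2 = 8.3; r = 6.8 − 8.3 = -1.5
x=3: ŷ = 13.5 − 2.6·3 = 5.7; r = 7.7 − 5.7 = 2
x=4: ŷ = 13.5 − 2.6·4 = 3.1; r = 2.6 − 3.1 = -0.5
x=5: ŷ = 13.5 − 2.6·5 = 0.5; r = -0.5 − 0.5 = -1
x=6: ŷ = 13.5 − 2.6·6 = -2.1; r = 0.4 − (-2.1) = 2.5
x=7: ŷ = 13.5 − 2.6·7 = -4.7; r = -5.7 − (-4.7) = -1
x=8: ŷ = 13.5 − 2.6·8 = -7.3; r = -7.8 − (-7.3) = -0.5
Largest |r| is 2.5 at x = 6, residual 2.5.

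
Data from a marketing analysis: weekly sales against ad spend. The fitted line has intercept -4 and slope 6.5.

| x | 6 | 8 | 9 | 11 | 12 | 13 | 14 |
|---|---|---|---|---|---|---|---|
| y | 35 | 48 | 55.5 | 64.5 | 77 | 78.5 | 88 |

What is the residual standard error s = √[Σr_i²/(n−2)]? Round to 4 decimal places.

s = 2.1909

x=6: ŷ = -4 + 6.5·6 = 35; r = 35 − 35 = 0
x=8: ŷ = -4 + 6.5·8 = 48; r = 48 − 48 = 0
x=9: ŷ = -4 + 6.5·9 = 54.5; r = 55.5 − 54.5 = 1
x=11: ŷ = -4 + 6.5·11 = 67.5; r = 64.5 − 67.5 = -3
x=12: ŷ = -4 + 6.5·12 = 74; r = 77 − 74 = 3
x=13: ŷ = -4 + 6.5·13 = 80.5; r = 78.5 − 80.5 = -2
x=14: ŷ = -4 + 6.5·14 = 87; r = 88 − 87 = 1
SSE = 0 + 0 + 1 + 9 + 9 + 4 + 1 = 24
s = √(24/5) = √4.8 ≈ 2.1909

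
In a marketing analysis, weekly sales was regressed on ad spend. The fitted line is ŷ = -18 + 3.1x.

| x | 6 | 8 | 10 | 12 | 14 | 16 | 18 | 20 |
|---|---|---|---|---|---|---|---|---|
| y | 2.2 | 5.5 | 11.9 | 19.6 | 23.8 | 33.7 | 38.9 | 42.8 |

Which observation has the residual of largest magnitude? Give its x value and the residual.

x=6: ŷ = -18 + 3.1·6 = 0.6; r = 2.2 − 0.6 = 1.6
x=8: ŷ = -18 + 3.1·8 = 6.8; r = 5.5 − 6.8 = -1.3
x=10: ŷ = -18 + 3.1·10 = 13; r = 11.9 − 13 = -1.1
x=12: ŷ = -18 + 3.1·12 = 19.2; r = 19.6 − 19.2 = 0.4
x=14: ŷ = -18 + 3.1·14 = 25.4; r = 23.8 − 25.4 = -1.6
x=16: ŷ = -18 + 3.1·16 = 31.6; r = 33.7 − 31.6 = 2.1
x=18: ŷ = -18 + 3.1·18 = 37.8; r = 38.9 − 37.8 = 1.1
x=20: ŷ = -18 + 3.1·20 = 44; r = 42.8 − 44 = -1.2
Largest |r| is 2.1 at x = 16, residual 2.1.

x = 16, r = 2.1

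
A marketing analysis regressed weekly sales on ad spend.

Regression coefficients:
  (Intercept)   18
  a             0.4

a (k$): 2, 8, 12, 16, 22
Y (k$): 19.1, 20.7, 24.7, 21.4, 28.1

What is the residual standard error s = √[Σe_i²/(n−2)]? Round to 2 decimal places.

a=2: Ŷ = 18 + 0.4·2 = 18.8; e = 19.1 − 18.8 = 0.3
a=8: Ŷ = 18 + 0.4·8 = 21.2; e = 20.7 − 21.2 = -0.5
a=12: Ŷ = 18 + 0.4·12 = 22.8; e = 24.7 − 22.8 = 1.9
a=16: Ŷ = 18 + 0.4·16 = 24.4; e = 21.4 − 24.4 = -3
a=22: Ŷ = 18 + 0.4·22 = 26.8; e = 28.1 − 26.8 = 1.3
SSE = 0.09 + 0.25 + 3.61 + 9 + 1.69 = 14.64
s = √(14.64/3) = √4.88 ≈ 2.21

s = 2.21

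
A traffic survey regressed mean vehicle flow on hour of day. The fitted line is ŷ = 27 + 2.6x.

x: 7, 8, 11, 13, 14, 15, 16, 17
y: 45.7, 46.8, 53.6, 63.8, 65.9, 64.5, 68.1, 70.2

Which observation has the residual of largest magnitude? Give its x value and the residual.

x=7: ŷ = 27 + 2.6·7 = 45.2; r = 45.7 − 45.2 = 0.5
x=8: ŷ = 27 + 2.6·8 = 47.8; r = 46.8 − 47.8 = -1
x=11: ŷ = 27 + 2.6·11 = 55.6; r = 53.6 − 55.6 = -2
x=13: ŷ = 27 + 2.6·13 = 60.8; r = 63.8 − 60.8 = 3
x=14: ŷ = 27 + 2.6·14 = 63.4; r = 65.9 − 63.4 = 2.5
x=15: ŷ = 27 + 2.6·15 = 66; r = 64.5 − 66 = -1.5
x=16: ŷ = 27 + 2.6·16 = 68.6; r = 68.1 − 68.6 = -0.5
x=17: ŷ = 27 + 2.6·17 = 71.2; r = 70.2 − 71.2 = -1
Largest |r| is 3 at x = 13, residual 3.

x = 13, r = 3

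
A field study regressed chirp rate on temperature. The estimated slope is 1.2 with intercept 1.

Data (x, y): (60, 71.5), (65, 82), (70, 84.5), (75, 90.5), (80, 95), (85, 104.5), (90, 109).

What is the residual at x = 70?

ŷ = 1 + 1.2·70 = 85
r = 84.5 − 85 = -0.5

r = -0.5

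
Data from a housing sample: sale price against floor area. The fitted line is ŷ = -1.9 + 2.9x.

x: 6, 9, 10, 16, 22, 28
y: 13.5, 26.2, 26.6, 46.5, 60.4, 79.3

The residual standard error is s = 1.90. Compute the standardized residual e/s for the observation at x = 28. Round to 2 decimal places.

ŷ = -1.9 + 2.9·28 = 79.3
e = 79.3 − 79.3 = 0
e/s = 0 / 1.90 = 0.00

0.00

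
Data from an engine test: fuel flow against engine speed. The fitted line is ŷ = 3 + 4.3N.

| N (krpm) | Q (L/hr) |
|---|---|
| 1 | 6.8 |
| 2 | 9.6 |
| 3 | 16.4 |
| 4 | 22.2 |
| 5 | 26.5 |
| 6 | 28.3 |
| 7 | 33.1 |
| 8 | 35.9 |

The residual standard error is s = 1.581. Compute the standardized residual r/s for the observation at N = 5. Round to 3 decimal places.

1.265

ŷ = 3 + 4.3·5 = 24.5
r = 26.5 − 24.5 = 2
r/s = 2 / 1.581 = 1.265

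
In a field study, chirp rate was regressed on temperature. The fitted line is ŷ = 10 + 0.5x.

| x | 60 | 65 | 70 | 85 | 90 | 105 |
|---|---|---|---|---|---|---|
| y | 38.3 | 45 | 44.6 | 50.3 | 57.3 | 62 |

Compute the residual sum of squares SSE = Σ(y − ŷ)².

x=60: ŷ = 10 + 0.5·60 = 40; r = 38.3 − 40 = -1.7
x=65: ŷ = 10 + 0.5·65 = 42.5; r = 45 − 42.5 = 2.5
x=70: ŷ = 10 + 0.5·70 = 45; r = 44.6 − 45 = -0.4
x=85: ŷ = 10 + 0.5·85 = 52.5; r = 50.3 − 52.5 = -2.2
x=90: ŷ = 10 + 0.5·90 = 55; r = 57.3 − 55 = 2.3
x=105: ŷ = 10 + 0.5·105 = 62.5; r = 62 − 62.5 = -0.5
SSE = 2.89 + 6.25 + 0.16 + 4.84 + 5.29 + 0.25 = 19.68

SSE = 19.68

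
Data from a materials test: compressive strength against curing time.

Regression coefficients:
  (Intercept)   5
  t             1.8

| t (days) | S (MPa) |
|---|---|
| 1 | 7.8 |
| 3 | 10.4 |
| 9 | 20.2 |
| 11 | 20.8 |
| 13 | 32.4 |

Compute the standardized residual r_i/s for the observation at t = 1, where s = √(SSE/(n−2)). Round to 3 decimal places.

t=1: Ŝ = 5 + 1.8·1 = 6.8; r = 7.8 − 6.8 = 1
t=3: Ŝ = 5 + 1.8·3 = 10.4; r = 10.4 − 10.4 = 0
t=9: Ŝ = 5 + 1.8·9 = 21.2; r = 20.2 − 21.2 = -1
t=11: Ŝ = 5 + 1.8·11 = 24.8; r = 20.8 − 24.8 = -4
t=13: Ŝ = 5 + 1.8·13 = 28.4; r = 32.4 − 28.4 = 4
SSE = 1 + 0 + 1 + 16 + 16 = 34
s = √(34/3) = 3.3665
r/s = 1 / 3.3665 = 0.297

0.297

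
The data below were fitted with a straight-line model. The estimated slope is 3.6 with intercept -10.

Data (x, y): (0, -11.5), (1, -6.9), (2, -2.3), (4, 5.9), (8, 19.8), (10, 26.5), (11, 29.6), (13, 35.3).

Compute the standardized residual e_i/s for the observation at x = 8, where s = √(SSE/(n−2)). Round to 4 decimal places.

x=0: ŷ = -10 + 3.6·0 = -10; e = -11.5 − (-10) = -1.5
x=1: ŷ = -10 + 3.6·1 = -6.4; e = -6.9 − (-6.4) = -0.5
x=2: ŷ = -10 + 3.6·2 = -2.8; e = -2.3 − (-2.8) = 0.5
x=4: ŷ = -10 + 3.6·4 = 4.4; e = 5.9 − 4.4 = 1.5
x=8: ŷ = -10 + 3.6·8 = 18.8; e = 19.8 − 18.8 = 1
x=10: ŷ = -10 + 3.6·10 = 26; e = 26.5 − 26 = 0.5
x=11: ŷ = -10 + 3.6·11 = 29.6; e = 29.6 − 29.6 = 0
x=13: ŷ = -10 + 3.6·13 = 36.8; e = 35.3 − 36.8 = -1.5
SSE = 2.25 + 0.25 + 0.25 + 2.25 + 1 + 0.25 + 0 + 2.25 = 8.5
s = √(8.5/6) = 1.19024
e/s = 1 / 1.19024 = 0.8402

0.8402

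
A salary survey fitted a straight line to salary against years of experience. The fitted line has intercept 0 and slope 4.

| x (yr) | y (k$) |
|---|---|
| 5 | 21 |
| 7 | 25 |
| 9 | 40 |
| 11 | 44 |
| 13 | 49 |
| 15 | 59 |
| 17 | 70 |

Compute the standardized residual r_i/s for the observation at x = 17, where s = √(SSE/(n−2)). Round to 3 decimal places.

x=5: ŷ = 4·5 = 20; r = 21 − 20 = 1
x=7: ŷ = 4·7 = 28; r = 25 − 28 = -3
x=9: ŷ = 4·9 = 36; r = 40 − 36 = 4
x=11: ŷ = 4·11 = 44; r = 44 − 44 = 0
x=13: ŷ = 4·13 = 52; r = 49 − 52 = -3
x=15: ŷ = 4·15 = 60; r = 59 − 60 = -1
x=17: ŷ = 4·17 = 68; r = 70 − 68 = 2
SSE = 1 + 9 + 16 + 0 + 9 + 1 + 4 = 40
s = √(40/5) = 2.82843
r/s = 2 / 2.82843 = 0.707

0.707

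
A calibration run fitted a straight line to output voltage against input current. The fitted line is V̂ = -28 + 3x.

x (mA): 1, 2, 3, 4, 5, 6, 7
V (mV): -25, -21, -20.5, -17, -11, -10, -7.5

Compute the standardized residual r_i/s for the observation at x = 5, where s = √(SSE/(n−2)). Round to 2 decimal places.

x=1: V̂ = -28 + 3·1 = -25; r = -25 − (-25) = 0
x=2: V̂ = -28 + 3·2 = -22; r = -21 − (-22) = 1
x=3: V̂ = -28 + 3·3 = -19; r = -20.5 − (-19) = -1.5
x=4: V̂ = -28 + 3·4 = -16; r = -17 − (-16) = -1
x=5: V̂ = -28 + 3·5 = -13; r = -11 − (-13) = 2
x=6: V̂ = -28 + 3·6 = -10; r = -10 − (-10) = 0
x=7: V̂ = -28 + 3·7 = -7; r = -7.5 − (-7) = -0.5
SSE = 0 + 1 + 2.25 + 1 + 4 + 0 + 0.25 = 8.5
s = √(8.5/5) = 1.30384
r/s = 2 / 1.30384 = 1.53

1.53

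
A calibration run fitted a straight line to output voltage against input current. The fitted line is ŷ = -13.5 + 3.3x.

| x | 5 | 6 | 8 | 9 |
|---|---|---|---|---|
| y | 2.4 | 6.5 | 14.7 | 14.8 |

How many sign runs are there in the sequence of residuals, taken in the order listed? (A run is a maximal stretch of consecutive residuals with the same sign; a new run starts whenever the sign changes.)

x=5: ŷ = -13.5 + 3.3·5 = 3; e = 2.4 − 3 = -0.6
x=6: ŷ = -13.5 + 3.3·6 = 6.3; e = 6.5 − 6.3 = 0.2
x=8: ŷ = -13.5 + 3.3·8 = 12.9; e = 14.7 − 12.9 = 1.8
x=9: ŷ = -13.5 + 3.3·9 = 16.2; e = 14.8 − 16.2 = -1.4
Signs: − + + −
Runs: −×1, +×2, −×1 → 3

3 runs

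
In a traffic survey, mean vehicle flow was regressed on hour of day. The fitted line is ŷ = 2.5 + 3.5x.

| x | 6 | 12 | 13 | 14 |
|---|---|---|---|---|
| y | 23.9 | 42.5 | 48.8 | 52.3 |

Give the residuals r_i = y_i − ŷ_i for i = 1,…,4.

x=6: ŷ = 2.5 + 3.5·6 = 23.5; r = 23.9 − 23.5 = 0.4
x=12: ŷ = 2.5 + 3.5·12 = 44.5; r = 42.5 − 44.5 = -2
x=13: ŷ = 2.5 + 3.5·13 = 48; r = 48.8 − 48 = 0.8
x=14: ŷ = 2.5 + 3.5·14 = 51.5; r = 52.3 − 51.5 = 0.8

0.4, -2, 0.8, 0.8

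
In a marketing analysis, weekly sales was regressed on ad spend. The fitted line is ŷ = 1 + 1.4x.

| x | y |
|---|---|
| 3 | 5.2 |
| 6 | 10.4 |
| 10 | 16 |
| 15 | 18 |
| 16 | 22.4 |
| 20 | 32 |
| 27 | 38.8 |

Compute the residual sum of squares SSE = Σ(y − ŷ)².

x=3: ŷ = 1 + 1.4·3 = 5.2; r = 5.2 − 5.2 = 0
x=6: ŷ = 1 + 1.4·6 = 9.4; r = 10.4 − 9.4 = 1
x=10: ŷ = 1 + 1.4·10 = 15; r = 16 − 15 = 1
x=15: ŷ = 1 + 1.4·15 = 22; r = 18 − 22 = -4
x=16: ŷ = 1 + 1.4·16 = 23.4; r = 22.4 − 23.4 = -1
x=20: ŷ = 1 + 1.4·20 = 29; r = 32 − 29 = 3
x=27: ŷ = 1 + 1.4·27 = 38.8; r = 38.8 − 38.8 = 0
SSE = 0 + 1 + 1 + 16 + 1 + 9 + 0 = 28

SSE = 28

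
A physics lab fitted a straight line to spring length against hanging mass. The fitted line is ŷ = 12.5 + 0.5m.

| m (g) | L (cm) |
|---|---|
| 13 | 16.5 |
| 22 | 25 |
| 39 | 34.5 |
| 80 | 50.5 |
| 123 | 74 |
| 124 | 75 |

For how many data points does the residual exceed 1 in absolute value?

4

m=13: ŷ = 12.5 + 0.5·13 = 19; e = 16.5 − 19 = -2.5
m=22: ŷ = 12.5 + 0.5·22 = 23.5; e = 25 − 23.5 = 1.5
m=39: ŷ = 12.5 + 0.5·39 = 32; e = 34.5 − 32 = 2.5
m=80: ŷ = 12.5 + 0.5·80 = 52.5; e = 50.5 − 52.5 = -2
m=123: ŷ = 12.5 + 0.5·123 = 74; e = 74 − 74 = 0
m=124: ŷ = 12.5 + 0.5·124 = 74.5; e = 75 − 74.5 = 0.5
|e| > 1: m=13 (|e|=2.5), m=22 (|e|=1.5), m=39 (|e|=2.5), m=80 (|e|=2) → 4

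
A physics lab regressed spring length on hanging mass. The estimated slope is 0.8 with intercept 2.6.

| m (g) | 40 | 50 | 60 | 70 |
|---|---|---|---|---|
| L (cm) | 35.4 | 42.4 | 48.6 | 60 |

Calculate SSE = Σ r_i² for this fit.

m=40: L̂ = 2.6 + 0.8·40 = 34.6; r = 35.4 − 34.6 = 0.8
m=50: L̂ = 2.6 + 0.8·50 = 42.6; r = 42.4 − 42.6 = -0.2
m=60: L̂ = 2.6 + 0.8·60 = 50.6; r = 48.6 − 50.6 = -2
m=70: L̂ = 2.6 + 0.8·70 = 58.6; r = 60 − 58.6 = 1.4
SSE = 0.64 + 0.04 + 4 + 1.96 = 6.64

SSE = 6.64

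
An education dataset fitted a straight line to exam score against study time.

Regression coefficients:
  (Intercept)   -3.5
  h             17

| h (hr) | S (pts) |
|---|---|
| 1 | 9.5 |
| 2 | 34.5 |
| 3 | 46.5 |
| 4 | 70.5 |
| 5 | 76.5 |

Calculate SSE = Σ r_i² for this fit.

h=1: ŷ = -3.5 + 17·1 = 13.5; r = 9.5 − 13.5 = -4
h=2: ŷ = -3.5 + 17·2 = 30.5; r = 34.5 − 30.5 = 4
h=3: ŷ = -3.5 + 17·3 = 47.5; r = 46.5 − 47.5 = -1
h=4: ŷ = -3.5 + 17·4 = 64.5; r = 70.5 − 64.5 = 6
h=5: ŷ = -3.5 + 17·5 = 81.5; r = 76.5 − 81.5 = -5
SSE = 16 + 16 + 1 + 36 + 25 = 94

SSE = 94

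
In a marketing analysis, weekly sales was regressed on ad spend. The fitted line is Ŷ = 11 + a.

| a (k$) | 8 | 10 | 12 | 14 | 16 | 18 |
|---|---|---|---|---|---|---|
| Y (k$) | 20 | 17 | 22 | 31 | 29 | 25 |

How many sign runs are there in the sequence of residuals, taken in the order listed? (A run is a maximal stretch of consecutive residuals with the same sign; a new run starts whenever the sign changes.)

4 runs

a=8: Ŷ = 11 + 8 = 19; e = 20 − 19 = 1
a=10: Ŷ = 11 + 10 = 21; e = 17 − 21 = -4
a=12: Ŷ = 11 + 12 = 23; e = 22 − 23 = -1
a=14: Ŷ = 11 + 14 = 25; e = 31 − 25 = 6
a=16: Ŷ = 11 + 16 = 27; e = 29 − 27 = 2
a=18: Ŷ = 11 + 18 = 29; e = 25 − 29 = -4
Signs: + − − + + −
Runs: +×1, −×2, +×2, −×1 → 4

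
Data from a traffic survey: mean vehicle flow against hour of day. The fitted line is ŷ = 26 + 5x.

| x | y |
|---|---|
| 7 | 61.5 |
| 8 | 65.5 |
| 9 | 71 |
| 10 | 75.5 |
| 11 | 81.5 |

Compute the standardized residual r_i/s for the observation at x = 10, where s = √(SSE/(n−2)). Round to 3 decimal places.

-0.866

x=7: ŷ = 26 + 5·7 = 61; r = 61.5 − 61 = 0.5
x=8: ŷ = 26 + 5·8 = 66; r = 65.5 − 66 = -0.5
x=9: ŷ = 26 + 5·9 = 71; r = 71 − 71 = 0
x=10: ŷ = 26 + 5·10 = 76; r = 75.5 − 76 = -0.5
x=11: ŷ = 26 + 5·11 = 81; r = 81.5 − 81 = 0.5
SSE = 0.25 + 0.25 + 0 + 0.25 + 0.25 = 1
s = √(1/3) = 0.57735
r/s = -0.5 / 0.57735 = -0.866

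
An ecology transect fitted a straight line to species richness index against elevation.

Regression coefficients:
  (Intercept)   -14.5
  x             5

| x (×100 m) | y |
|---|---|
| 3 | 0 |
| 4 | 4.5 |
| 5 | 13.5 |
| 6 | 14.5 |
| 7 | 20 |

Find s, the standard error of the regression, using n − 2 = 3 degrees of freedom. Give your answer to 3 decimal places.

x=3: ŷ = -14.5 + 5·3 = 0.5; r = 0 − 0.5 = -0.5
x=4: ŷ = -14.5 + 5·4 = 5.5; r = 4.5 − 5.5 = -1
x=5: ŷ = -14.5 + 5·5 = 10.5; r = 13.5 − 10.5 = 3
x=6: ŷ = -14.5 + 5·6 = 15.5; r = 14.5 − 15.5 = -1
x=7: ŷ = -14.5 + 5·7 = 20.5; r = 20 − 20.5 = -0.5
SSE = 0.25 + 1 + 9 + 1 + 0.25 = 11.5
s = √(11.5/3) = √3.83333 ≈ 1.958

s = 1.958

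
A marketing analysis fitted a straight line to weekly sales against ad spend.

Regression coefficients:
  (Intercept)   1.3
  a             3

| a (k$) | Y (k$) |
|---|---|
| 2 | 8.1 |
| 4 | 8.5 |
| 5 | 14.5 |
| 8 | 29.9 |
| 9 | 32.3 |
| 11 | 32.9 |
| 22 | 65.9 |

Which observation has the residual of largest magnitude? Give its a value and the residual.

a=2: ŷ = 1.3 + 3·2 = 7.3; e = 8.1 − 7.3 = 0.8
a=4: ŷ = 1.3 + 3·4 = 13.3; e = 8.5 − 13.3 = -4.8
a=5: ŷ = 1.3 + 3·5 = 16.3; e = 14.5 − 16.3 = -1.8
a=8: ŷ = 1.3 + 3·8 = 25.3; e = 29.9 − 25.3 = 4.6
a=9: ŷ = 1.3 + 3·9 = 28.3; e = 32.3 − 28.3 = 4
a=11: ŷ = 1.3 + 3·11 = 34.3; e = 32.9 − 34.3 = -1.4
a=22: ŷ = 1.3 + 3·22 = 67.3; e = 65.9 − 67.3 = -1.4
Largest |e| is 4.8 at a = 4, residual -4.8.

a = 4, e = -4.8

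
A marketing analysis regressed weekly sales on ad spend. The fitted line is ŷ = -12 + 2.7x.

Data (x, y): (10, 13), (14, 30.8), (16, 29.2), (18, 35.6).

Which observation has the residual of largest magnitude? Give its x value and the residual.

x = 14, e = 5

x=10: ŷ = -12 + 2.7·10 = 15; e = 13 − 15 = -2
x=14: ŷ = -12 + 2.7·14 = 25.8; e = 30.8 − 25.8 = 5
x=16: ŷ = -12 + 2.7·16 = 31.2; e = 29.2 − 31.2 = -2
x=18: ŷ = -12 + 2.7·18 = 36.6; e = 35.6 − 36.6 = -1
Largest |e| is 5 at x = 14, residual 5.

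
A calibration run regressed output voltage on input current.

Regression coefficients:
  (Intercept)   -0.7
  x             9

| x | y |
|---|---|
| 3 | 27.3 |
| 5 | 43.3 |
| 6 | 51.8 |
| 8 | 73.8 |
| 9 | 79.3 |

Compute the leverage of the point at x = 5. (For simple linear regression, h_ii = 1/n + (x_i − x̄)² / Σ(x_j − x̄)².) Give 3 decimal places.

x̄ = (3 + 5 + 6 + 8 + 9)/5 = 6.2
Σ(x − x̄)² = 10.24 + 1.44 + 0.04 + 3.24 + 7.84 = 22.8
h = 1/5 + (-1.2)²/22.8 = 0.2 + 0.0631579 = 0.263

h = 0.263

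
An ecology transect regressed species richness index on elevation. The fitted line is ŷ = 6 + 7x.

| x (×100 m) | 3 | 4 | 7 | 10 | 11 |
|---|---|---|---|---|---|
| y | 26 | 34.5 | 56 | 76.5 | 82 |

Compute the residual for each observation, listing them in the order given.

x=3: ŷ = 6 + 7·3 = 27; r = 26 − 27 = -1
x=4: ŷ = 6 + 7·4 = 34; r = 34.5 − 34 = 0.5
x=7: ŷ = 6 + 7·7 = 55; r = 56 − 55 = 1
x=10: ŷ = 6 + 7·10 = 76; r = 76.5 − 76 = 0.5
x=11: ŷ = 6 + 7·11 = 83; r = 82 − 83 = -1

-1, 0.5, 1, 0.5, -1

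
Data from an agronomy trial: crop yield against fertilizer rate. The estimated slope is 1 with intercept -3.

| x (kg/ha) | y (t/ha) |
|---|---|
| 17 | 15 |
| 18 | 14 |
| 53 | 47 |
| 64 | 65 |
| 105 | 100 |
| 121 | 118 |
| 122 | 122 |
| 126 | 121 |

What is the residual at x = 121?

r = 0

ŷ = -3 + 121 = 118
r = 118 − 118 = 0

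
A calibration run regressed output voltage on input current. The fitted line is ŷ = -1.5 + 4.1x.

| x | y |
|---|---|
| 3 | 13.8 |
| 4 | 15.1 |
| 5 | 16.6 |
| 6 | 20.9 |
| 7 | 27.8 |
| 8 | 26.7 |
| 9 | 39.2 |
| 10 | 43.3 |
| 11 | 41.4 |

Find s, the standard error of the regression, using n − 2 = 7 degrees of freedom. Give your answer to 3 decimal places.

x=3: ŷ = -1.5 + 4.1·3 = 10.8; r = 13.8 − 10.8 = 3
x=4: ŷ = -1.5 + 4.1·4 = 14.9; r = 15.1 − 14.9 = 0.2
x=5: ŷ = -1.5 + 4.1·5 = 19; r = 16.6 − 19 = -2.4
x=6: ŷ = -1.5 + 4.1·6 = 23.1; r = 20.9 − 23.1 = -2.2
x=7: ŷ = -1.5 + 4.1·7 = 27.2; r = 27.8 − 27.2 = 0.6
x=8: ŷ = -1.5 + 4.1·8 = 31.3; r = 26.7 − 31.3 = -4.6
x=9: ŷ = -1.5 + 4.1·9 = 35.4; r = 39.2 − 35.4 = 3.8
x=10: ŷ = -1.5 + 4.1·10 = 39.5; r = 43.3 − 39.5 = 3.8
x=11: ŷ = -1.5 + 4.1·11 = 43.6; r = 41.4 − 43.6 = -2.2
SSE = 9 + 0.04 + 5.76 + 4.84 + 0.36 + 21.16 + 14.44 + 14.44 + 4.84 = 74.88
s = √(74.88/7) = √10.6971 ≈ 3.271

s = 3.271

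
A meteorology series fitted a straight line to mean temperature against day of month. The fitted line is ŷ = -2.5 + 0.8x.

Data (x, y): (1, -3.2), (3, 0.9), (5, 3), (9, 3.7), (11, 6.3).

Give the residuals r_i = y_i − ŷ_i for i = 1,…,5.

-1.5, 1, 1.5, -1, 0

x=1: ŷ = -2.5 + 0.8·1 = -1.7; r = -3.2 − (-1.7) = -1.5
x=3: ŷ = -2.5 + 0.8·3 = -0.1; r = 0.9 − (-0.1) = 1
x=5: ŷ = -2.5 + 0.8·5 = 1.5; r = 3 − 1.5 = 1.5
x=9: ŷ = -2.5 + 0.8·9 = 4.7; r = 3.7 − 4.7 = -1
x=11: ŷ = -2.5 + 0.8·11 = 6.3; r = 6.3 − 6.3 = 0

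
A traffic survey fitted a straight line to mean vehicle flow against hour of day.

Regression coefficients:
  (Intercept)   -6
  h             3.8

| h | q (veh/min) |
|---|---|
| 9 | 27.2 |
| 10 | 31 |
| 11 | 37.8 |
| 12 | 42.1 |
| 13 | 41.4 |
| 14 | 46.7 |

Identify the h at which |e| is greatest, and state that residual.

h = 12, e = 2.5

h=9: q̂ = -6 + 3.8·9 = 28.2; e = 27.2 − 28.2 = -1
h=10: q̂ = -6 + 3.8·10 = 32; e = 31 − 32 = -1
h=11: q̂ = -6 + 3.8·11 = 35.8; e = 37.8 − 35.8 = 2
h=12: q̂ = -6 + 3.8·12 = 39.6; e = 42.1 − 39.6 = 2.5
h=13: q̂ = -6 + 3.8·13 = 43.4; e = 41.4 − 43.4 = -2
h=14: q̂ = -6 + 3.8·14 = 47.2; e = 46.7 − 47.2 = -0.5
Largest |e| is 2.5 at h = 12, residual 2.5.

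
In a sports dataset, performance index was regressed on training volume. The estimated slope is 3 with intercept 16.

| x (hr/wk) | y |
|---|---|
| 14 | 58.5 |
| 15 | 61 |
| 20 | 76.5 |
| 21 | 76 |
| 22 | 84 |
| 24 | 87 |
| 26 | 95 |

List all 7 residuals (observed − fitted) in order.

0.5, 0, 0.5, -3, 2, -1, 1

x=14: ŷ = 16 + 3·14 = 58; r = 58.5 − 58 = 0.5
x=15: ŷ = 16 + 3·15 = 61; r = 61 − 61 = 0
x=20: ŷ = 16 + 3·20 = 76; r = 76.5 − 76 = 0.5
x=21: ŷ = 16 + 3·21 = 79; r = 76 − 79 = -3
x=22: ŷ = 16 + 3·22 = 82; r = 84 − 82 = 2
x=24: ŷ = 16 + 3·24 = 88; r = 87 − 88 = -1
x=26: ŷ = 16 + 3·26 = 94; r = 95 − 94 = 1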